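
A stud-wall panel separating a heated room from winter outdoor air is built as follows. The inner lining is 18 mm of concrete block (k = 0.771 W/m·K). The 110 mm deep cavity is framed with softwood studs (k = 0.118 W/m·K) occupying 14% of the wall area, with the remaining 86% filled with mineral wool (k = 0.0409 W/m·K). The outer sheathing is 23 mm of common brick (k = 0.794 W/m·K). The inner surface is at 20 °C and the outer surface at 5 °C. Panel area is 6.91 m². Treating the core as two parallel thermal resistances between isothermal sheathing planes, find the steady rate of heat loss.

Sheathing layers in series; stud and cavity paths in parallel between them.
R_inner = 0.018/(0.771×6.91) = 0.003379 K/W
R_stud  = 0.11/(0.118×0.14×6.91) = 0.9636 K/W
R_cav   = 0.11/(0.0409×0.86×6.91) = 0.4526 K/W
1/R_core = 1/R_stud + 1/R_cav → R_core = 0.3079 K/W
R_outer = 0.023/(0.794×6.91) = 0.004192 K/W
R_total = 0.3155 K/W
Q = ΔT/R_total = 15/0.3155

Q ≈ 47.5 W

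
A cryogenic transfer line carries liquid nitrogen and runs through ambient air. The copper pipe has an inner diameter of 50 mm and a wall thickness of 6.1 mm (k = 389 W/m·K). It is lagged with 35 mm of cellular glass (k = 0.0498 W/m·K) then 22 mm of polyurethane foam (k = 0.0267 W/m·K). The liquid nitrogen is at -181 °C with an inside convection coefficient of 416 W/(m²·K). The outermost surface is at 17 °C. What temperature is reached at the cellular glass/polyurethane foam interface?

T ≈ -65 °C

Radial resistances (cylindrical: R_cond = ln(r_o/r_i)/(2πkL), R_conv = 1/(h·2πrL)):
R_inner film = 1/(h_i·2πr₁L) = 1/(416×2π×0.025×1) = 0.0153 K/W
R_copper pipe wall = ln(31.1/25)/(2π×389×1) = 8.933×10^-5 K/W
R_cellular glass = ln(66.1/31.1)/(2π×0.0498×1) = 2.41 K/W
R_polyurethane foam = ln(88.1/66.1)/(2π×0.0267×1) = 1.713 K/W
R_total = 4.138 K/W
Q = ΔT/R_total = 198/4.138
Q = 47.9 W/m
T_interface = T_inner + Q·ΣR(inner→interface) = -181 + 47.9×2.425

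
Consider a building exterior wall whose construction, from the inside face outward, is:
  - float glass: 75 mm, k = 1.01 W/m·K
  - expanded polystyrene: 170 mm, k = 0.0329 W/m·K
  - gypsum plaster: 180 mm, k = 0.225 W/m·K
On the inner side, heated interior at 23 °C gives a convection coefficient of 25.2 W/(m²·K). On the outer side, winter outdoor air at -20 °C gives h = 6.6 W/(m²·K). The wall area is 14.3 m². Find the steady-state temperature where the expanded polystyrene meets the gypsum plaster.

T ≈ -13.4 °C

Using the resistance-network approach (series):
R_inner film = 1/(h_i·A) = 1/(25.2×14.3) = 0.002775 K/W
R_float glass = L/(kA) = 0.075/(1.01×14.3) = 0.005193 K/W
R_expanded polystyrene = L/(kA) = 0.17/(0.0329×14.3) = 0.3613 K/W
R_gypsum plaster = L/(kA) = 0.18/(0.225×14.3) = 0.05594 K/W
R_outer film = 1/(h_o·A) = 1/(6.6×14.3) = 0.0106 K/W
R_total = 0.4358 K/W;  Q = ΔT/R_total = 43/0.4358 = 98.66 W
T_interface = T_inner − Q·ΣR(inner→interface) = 23 − 98.7×0.3693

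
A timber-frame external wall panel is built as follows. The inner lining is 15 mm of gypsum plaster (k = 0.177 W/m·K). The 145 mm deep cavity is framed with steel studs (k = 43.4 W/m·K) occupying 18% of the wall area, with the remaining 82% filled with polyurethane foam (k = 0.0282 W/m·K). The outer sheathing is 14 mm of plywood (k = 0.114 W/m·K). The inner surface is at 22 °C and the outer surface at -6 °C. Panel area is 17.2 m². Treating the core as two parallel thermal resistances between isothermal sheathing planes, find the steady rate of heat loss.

Sheathing layers in series; stud and cavity paths in parallel between them.
R_inner = 0.015/(0.177×17.2) = 0.004927 K/W
R_stud  = 0.145/(43.4×0.18×17.2) = 0.001079 K/W
R_cav   = 0.145/(0.0282×0.82×17.2) = 0.3646 K/W
1/R_core = 1/R_stud + 1/R_cav → R_core = 0.001076 K/W
R_outer = 0.014/(0.114×17.2) = 0.00714 K/W
R_total = 0.01314 K/W
Q = ΔT/R_total = 28/0.01314

Q ≈ 2130 W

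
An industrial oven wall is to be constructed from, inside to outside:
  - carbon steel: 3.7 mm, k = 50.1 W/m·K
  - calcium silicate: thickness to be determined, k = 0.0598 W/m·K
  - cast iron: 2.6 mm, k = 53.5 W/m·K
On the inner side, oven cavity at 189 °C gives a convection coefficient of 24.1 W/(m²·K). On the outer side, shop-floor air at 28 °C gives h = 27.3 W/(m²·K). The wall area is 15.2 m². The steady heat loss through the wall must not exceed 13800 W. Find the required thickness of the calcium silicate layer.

L ≈ 5.93 mm

Using the resistance-network approach (series):
R_inner film = 1/(h_i·A) = 1/(24.1×15.2) = 0.00273 K/W
R_carbon steel = L/(kA) = 0.0037/(50.1×15.2) = 4.859×10^-6 K/W
R_cast iron = L/(kA) = 0.0026/(53.5×15.2) = 3.197×10^-6 K/W
R_outer film = 1/(h_o·A) = 1/(27.3×15.2) = 0.00241 K/W
Sum of the known resistances R_other = 0.005148 K/W
Required total resistance R_tot = ΔT/Q_allow = 161/13800 = 0.01167 K/W
R_calcium silicate = R_tot − R_other = 0.006519 K/W
L = R·k·A = 0.006519×0.0598×15.2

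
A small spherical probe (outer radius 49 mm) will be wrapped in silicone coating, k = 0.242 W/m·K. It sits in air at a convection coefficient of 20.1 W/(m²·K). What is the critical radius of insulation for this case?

r_cr ≈ 24.1 mm

For a sphere r_cr = 2k/h = 2×0.242/20.1
r_cr = 24.1 mm; since the bare radius (49 mm) is above r_cr, any added insulation will reduce heat loss.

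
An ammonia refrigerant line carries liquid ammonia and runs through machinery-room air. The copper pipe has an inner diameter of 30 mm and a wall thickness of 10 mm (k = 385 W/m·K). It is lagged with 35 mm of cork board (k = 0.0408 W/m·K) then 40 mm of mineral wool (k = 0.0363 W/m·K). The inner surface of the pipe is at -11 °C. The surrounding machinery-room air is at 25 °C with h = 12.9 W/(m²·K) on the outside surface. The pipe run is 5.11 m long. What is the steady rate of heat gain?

Q ≈ 31.8 W

For a radial system each layer contributes R = ln(r_out/r_in)/(2πkL); films add R = 1/(hA).
R_copper pipe wall = ln(25/15)/(2π×385×5.11) = 4.132×10^-5 K/W
R_cork board = ln(60/25)/(2π×0.0408×5.11) = 0.6683 K/W
R_mineral wool = ln(100/60)/(2π×0.0363×5.11) = 0.4383 K/W
R_outer film = 1/(h_o·2πr_oL) = 1/(12.9×2π×0.1×5.11) = 0.02414 K/W
R_total = 1.131 K/W
Q = ΔT/R_total = 36/1.131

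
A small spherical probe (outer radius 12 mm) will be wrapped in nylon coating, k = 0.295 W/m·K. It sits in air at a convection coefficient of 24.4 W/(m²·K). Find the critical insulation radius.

For a sphere r_cr = 2k/h = 2×0.295/24.4
r_cr = 24.2 mm; since the bare radius (12 mm) is below r_cr, adding a thin layer of insulation will *increase* heat loss.

r_cr ≈ 24.2 mm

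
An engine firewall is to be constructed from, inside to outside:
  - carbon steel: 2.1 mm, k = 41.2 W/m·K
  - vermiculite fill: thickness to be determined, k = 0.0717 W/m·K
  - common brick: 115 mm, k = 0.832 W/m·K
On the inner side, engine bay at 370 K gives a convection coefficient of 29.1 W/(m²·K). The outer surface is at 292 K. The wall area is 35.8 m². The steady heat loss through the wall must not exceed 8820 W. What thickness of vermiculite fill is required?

L ≈ 10.3 mm

Model the wall as resistances in series:
R_inner film = 1/(h_i·A) = 1/(29.1×35.8) = 9.599×10^-4 K/W
R_carbon steel = L/(kA) = 0.0021/(41.2×35.8) = 1.424×10^-6 K/W
R_common brick = L/(kA) = 0.115/(0.832×35.8) = 0.003861 K/W
Sum of the known resistances R_other = 0.004822 K/W
Required total resistance R_tot = ΔT/Q_allow = 78/8820 = 0.008844 K/W
R_vermiculite fill = R_tot − R_other = 0.004021 K/W
L = R·k·A = 0.004021×0.0717×35.8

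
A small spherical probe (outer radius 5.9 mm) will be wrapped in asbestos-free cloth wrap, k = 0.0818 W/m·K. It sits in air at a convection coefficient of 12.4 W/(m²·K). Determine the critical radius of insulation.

For a sphere r_cr = 2k/h = 2×0.0818/12.4
r_cr = 13.2 mm; since the bare radius (5.9 mm) is below r_cr, adding a thin layer of insulation will *increase* heat loss.

r_cr ≈ 13.2 mm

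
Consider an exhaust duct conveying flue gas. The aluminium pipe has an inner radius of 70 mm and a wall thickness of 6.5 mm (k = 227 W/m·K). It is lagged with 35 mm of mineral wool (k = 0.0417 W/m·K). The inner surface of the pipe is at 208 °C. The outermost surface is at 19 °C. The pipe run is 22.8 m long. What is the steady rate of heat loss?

Per-layer cylindrical resistances, series-summed:
R_aluminium pipe wall = ln(76.5/70)/(2π×227×22.8) = 2.731×10^-6 K/W
R_mineral wool = ln(111.5/76.5)/(2π×0.0417×22.8) = 0.06306 K/W
R_total = 0.06307 K/W
Q = ΔT/R_total = 189/0.06307

Q ≈ 3000 W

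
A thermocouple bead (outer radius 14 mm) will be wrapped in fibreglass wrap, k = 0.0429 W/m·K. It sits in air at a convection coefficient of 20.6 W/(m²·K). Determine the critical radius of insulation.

r_cr ≈ 4.17 mm

For a sphere r_cr = 2k/h = 2×0.0429/20.6
r_cr = 4.17 mm; since the bare radius (14 mm) is above r_cr, any added insulation will reduce heat loss.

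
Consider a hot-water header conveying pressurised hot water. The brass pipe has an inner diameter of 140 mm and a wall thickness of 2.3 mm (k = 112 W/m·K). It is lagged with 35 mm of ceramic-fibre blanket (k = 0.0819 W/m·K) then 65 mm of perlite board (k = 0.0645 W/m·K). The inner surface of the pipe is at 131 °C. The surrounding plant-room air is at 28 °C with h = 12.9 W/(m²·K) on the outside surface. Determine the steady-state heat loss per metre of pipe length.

For a radial system each layer contributes R = ln(r_out/r_in)/(2πkL); films add R = 1/(hA).
R_brass pipe wall = ln(72.3/70)/(2π×112×1) = 4.594×10^-5 K/W
R_ceramic-fibre blanket = ln(107.3/72.3)/(2π×0.0819×1) = 0.7672 K/W
R_perlite board = ln(172.3/107.3)/(2π×0.0645×1) = 1.169 K/W
R_outer film = 1/(h_o·2πr_oL) = 1/(12.9×2π×0.1723×1) = 0.07161 K/W
R_total = 2.008 K/W
Q = ΔT/R_total = 103/2.008

q′ ≈ 51.3 W/m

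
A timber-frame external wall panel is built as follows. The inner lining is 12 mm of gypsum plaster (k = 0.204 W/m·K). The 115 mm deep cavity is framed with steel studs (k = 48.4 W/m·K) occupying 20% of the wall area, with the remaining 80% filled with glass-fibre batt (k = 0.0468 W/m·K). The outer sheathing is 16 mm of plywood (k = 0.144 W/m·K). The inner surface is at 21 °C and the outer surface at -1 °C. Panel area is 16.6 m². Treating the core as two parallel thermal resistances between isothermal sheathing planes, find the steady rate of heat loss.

Sheathing layers in series; stud and cavity paths in parallel between them.
R_inner = 0.012/(0.204×16.6) = 0.003544 K/W
R_stud  = 0.115/(48.4×0.2×16.6) = 7.157×10^-4 K/W
R_cav   = 0.115/(0.0468×0.8×16.6) = 0.185 K/W
1/R_core = 1/R_stud + 1/R_cav → R_core = 7.129×10^-4 K/W
R_outer = 0.016/(0.144×16.6) = 0.006693 K/W
R_total = 0.01095 K/W
Q = ΔT/R_total = 22/0.01095

Q ≈ 2010 W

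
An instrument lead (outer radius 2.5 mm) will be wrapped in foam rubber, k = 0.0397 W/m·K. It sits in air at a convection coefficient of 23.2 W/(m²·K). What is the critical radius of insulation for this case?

For a cylinder r_cr = k/h = 0.0397/23.2
r_cr = 1.71 mm; since the bare radius (2.5 mm) is above r_cr, any added insulation will reduce heat loss.

r_cr ≈ 1.71 mm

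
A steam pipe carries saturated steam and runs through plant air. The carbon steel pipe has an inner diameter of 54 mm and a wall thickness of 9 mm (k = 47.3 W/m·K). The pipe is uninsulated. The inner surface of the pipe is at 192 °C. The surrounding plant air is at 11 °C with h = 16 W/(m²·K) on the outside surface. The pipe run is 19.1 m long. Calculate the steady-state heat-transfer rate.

Per-layer cylindrical resistances, series-summed:
R_carbon steel pipe wall = ln(36/27)/(2π×47.3×19.1) = 5.068×10^-5 K/W
R_outer film = 1/(h_o·2πr_oL) = 1/(16×2π×0.036×19.1) = 0.01447 K/W
R_total = 0.01452 K/W
Q = ΔT/R_total = 181/0.01452

Q ≈ 12500 W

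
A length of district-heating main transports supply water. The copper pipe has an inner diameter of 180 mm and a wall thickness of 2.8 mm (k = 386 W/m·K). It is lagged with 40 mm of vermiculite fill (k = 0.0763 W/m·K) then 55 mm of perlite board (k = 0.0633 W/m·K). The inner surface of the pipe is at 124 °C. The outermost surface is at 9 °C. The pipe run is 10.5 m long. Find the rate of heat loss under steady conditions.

Q ≈ 746 W

Per-layer cylindrical resistances, series-summed:
R_copper pipe wall = ln(92.8/90)/(2π×386×10.5) = 1.203×10^-6 K/W
R_vermiculite fill = ln(132.8/92.8)/(2π×0.0763×10.5) = 0.0712 K/W
R_perlite board = ln(187.8/132.8)/(2π×0.0633×10.5) = 0.08298 K/W
R_total = 0.1542 K/W
Q = ΔT/R_total = 115/0.1542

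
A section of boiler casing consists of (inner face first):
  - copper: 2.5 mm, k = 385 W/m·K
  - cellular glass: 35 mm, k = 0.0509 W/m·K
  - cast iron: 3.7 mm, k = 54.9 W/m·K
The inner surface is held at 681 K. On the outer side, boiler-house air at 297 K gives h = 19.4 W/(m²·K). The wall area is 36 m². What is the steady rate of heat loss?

Series thermal resistances:
R_copper = L/(kA) = 0.0025/(385×36) = 1.804×10^-7 K/W
R_cellular glass = L/(kA) = 0.035/(0.0509×36) = 0.0191 K/W
R_cast iron = L/(kA) = 0.0037/(54.9×36) = 1.872×10^-6 K/W
R_outer film = 1/(h_o·A) = 1/(19.4×36) = 0.001432 K/W
R_total = 0.02053 K/W
Q = ΔT / R_total = 384 / 0.02053

Q ≈ 18700 W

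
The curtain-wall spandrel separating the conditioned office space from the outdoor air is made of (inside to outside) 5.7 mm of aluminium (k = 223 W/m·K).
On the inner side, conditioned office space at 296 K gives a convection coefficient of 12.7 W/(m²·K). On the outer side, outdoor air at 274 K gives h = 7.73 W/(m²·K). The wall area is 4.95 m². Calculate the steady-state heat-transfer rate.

Series thermal resistances:
R_inner film = 1/(h_i·A) = 1/(12.7×4.95) = 0.01591 K/W
R_aluminium = L/(kA) = 0.0057/(223×4.95) = 5.164×10^-6 K/W
R_outer film = 1/(h_o·A) = 1/(7.73×4.95) = 0.02613 K/W
R_total = 0.04205 K/W
Q = ΔT / R_total = 22 / 0.04205

Q ≈ 523 W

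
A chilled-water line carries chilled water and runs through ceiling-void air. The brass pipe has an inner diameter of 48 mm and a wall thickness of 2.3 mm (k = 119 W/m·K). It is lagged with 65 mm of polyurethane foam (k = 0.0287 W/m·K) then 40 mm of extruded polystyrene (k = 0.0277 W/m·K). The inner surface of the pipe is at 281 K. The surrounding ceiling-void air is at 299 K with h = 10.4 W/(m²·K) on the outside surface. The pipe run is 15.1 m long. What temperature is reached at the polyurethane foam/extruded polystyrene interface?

Radial resistances (cylindrical: R_cond = ln(r_o/r_i)/(2πkL), R_conv = 1/(h·2πrL)):
R_brass pipe wall = ln(26.3/24)/(2π×119×15.1) = 8.106×10^-6 K/W
R_polyurethane foam = ln(91.3/26.3)/(2π×0.0287×15.1) = 0.4571 K/W
R_extruded polystyrene = ln(131.3/91.3)/(2π×0.0277×15.1) = 0.1383 K/W
R_outer film = 1/(h_o·2πr_oL) = 1/(10.4×2π×0.1313×15.1) = 0.007719 K/W
R_total = 0.6031 K/W
Q = ΔT/R_total = 18/0.6031
Q = 29.8 W
T_interface = T_inner + Q·ΣR(inner→interface) = 281 + 29.8×0.4571

T ≈ 295 K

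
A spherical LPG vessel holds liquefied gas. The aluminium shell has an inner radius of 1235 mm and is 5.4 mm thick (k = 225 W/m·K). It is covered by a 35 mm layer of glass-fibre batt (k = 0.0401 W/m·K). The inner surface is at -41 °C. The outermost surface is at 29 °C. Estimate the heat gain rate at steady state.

Q ≈ 1590 W

Each spherical layer contributes R = (1/r_i − 1/r_o)/(4πk):
R_aluminium shell = (1/1.235 − 1/1.2404)/(4π×225) = 1.247×10^-6 K/W
R_glass-fibre batt = (1/1.2404 − 1/1.2754)/(4π×0.0401) = 0.0439 K/W
R_total = 0.04391 K/W
Q = ΔT/R_total = 70/0.04391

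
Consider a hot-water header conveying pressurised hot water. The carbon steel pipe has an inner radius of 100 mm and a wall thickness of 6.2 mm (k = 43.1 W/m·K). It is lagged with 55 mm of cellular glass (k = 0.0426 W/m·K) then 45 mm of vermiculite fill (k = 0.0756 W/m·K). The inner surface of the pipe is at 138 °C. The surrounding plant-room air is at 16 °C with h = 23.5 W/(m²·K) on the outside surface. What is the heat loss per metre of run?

Per-layer cylindrical resistances, series-summed:
R_carbon steel pipe wall = ln(106.2/100)/(2π×43.1×1) = 2.221×10^-4 K/W
R_cellular glass = ln(161.2/106.2)/(2π×0.0426×1) = 1.559 K/W
R_vermiculite fill = ln(206.2/161.2)/(2π×0.0756×1) = 0.5183 K/W
R_outer film = 1/(h_o·2πr_oL) = 1/(23.5×2π×0.2062×1) = 0.03284 K/W
R_total = 2.111 K/W
Q = ΔT/R_total = 122/2.111

q′ ≈ 57.8 W/m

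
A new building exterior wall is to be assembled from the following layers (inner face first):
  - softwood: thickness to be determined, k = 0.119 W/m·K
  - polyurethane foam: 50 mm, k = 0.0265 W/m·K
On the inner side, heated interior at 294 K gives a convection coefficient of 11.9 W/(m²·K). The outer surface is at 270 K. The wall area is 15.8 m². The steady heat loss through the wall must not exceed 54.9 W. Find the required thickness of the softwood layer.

L ≈ 587 mm

Series thermal resistances:
R_inner film = 1/(h_i·A) = 1/(11.9×15.8) = 0.005319 K/W
R_polyurethane foam = L/(kA) = 0.05/(0.0265×15.8) = 0.1194 K/W
Sum of the known resistances R_other = 0.1247 K/W
Required total resistance R_tot = ΔT/Q_allow = 24/54.9 = 0.4372 K/W
R_softwood = R_tot − R_other = 0.3124 K/W
L = R·k·A = 0.3124×0.119×15.8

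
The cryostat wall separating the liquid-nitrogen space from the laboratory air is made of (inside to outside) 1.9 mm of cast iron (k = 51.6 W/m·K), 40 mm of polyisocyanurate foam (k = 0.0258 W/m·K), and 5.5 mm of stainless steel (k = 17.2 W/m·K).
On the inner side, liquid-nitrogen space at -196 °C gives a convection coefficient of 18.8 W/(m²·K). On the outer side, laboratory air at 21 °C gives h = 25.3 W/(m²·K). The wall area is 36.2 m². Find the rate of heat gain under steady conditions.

Treating each layer as a thermal resistance in series:
R_inner film = 1/(h_i·A) = 1/(18.8×36.2) = 0.001469 K/W
R_cast iron = L/(kA) = 0.0019/(51.6×36.2) = 1.017×10^-6 K/W
R_polyisocyanurate foam = L/(kA) = 0.04/(0.0258×36.2) = 0.04283 K/W
R_stainless steel = L/(kA) = 0.0055/(17.2×36.2) = 8.833×10^-6 K/W
R_outer film = 1/(h_o·A) = 1/(25.3×36.2) = 0.001092 K/W
R_total = 0.0454 K/W
Q = ΔT / R_total = 217 / 0.0454

Q ≈ 4780 W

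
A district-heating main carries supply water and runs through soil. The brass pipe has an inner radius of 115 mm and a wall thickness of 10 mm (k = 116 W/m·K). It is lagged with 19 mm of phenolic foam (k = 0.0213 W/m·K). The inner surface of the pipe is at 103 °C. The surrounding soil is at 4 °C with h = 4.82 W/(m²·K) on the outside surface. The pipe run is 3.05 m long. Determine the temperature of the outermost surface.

T ≈ 21.6 °C

Radial resistances (cylindrical: R_cond = ln(r_o/r_i)/(2πkL), R_conv = 1/(h·2πrL)):
R_brass pipe wall = ln(125/115)/(2π×116×3.05) = 3.751×10^-5 K/W
R_phenolic foam = ln(144/125)/(2π×0.0213×3.05) = 0.3467 K/W
R_outer film = 1/(h_o·2πr_oL) = 1/(4.82×2π×0.144×3.05) = 0.07518 K/W
R_total = 0.4219 K/W
Q = ΔT/R_total = 99/0.4219
Q = 235 W
T_interface = T_inner − Q·ΣR(inner→interface) = 103 − 235×0.3467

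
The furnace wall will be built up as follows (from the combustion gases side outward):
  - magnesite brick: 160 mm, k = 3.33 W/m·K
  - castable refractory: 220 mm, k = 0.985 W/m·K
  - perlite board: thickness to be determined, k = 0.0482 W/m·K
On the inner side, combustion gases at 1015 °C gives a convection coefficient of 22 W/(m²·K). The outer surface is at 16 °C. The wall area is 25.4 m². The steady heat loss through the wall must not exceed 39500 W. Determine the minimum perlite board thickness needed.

L ≈ 15.7 mm

Model the wall as resistances in series:
R_inner film = 1/(h_i·A) = 1/(22×25.4) = 0.00179 K/W
R_magnesite brick = L/(kA) = 0.16/(3.33×25.4) = 0.001892 K/W
R_castable refractory = L/(kA) = 0.22/(0.985×25.4) = 0.008793 K/W
Sum of the known resistances R_other = 0.01247 K/W
Required total resistance R_tot = ΔT/Q_allow = 999/39500 = 0.02529 K/W
R_perlite board = R_tot − R_other = 0.01282 K/W
L = R·k·A = 0.01282×0.0482×25.4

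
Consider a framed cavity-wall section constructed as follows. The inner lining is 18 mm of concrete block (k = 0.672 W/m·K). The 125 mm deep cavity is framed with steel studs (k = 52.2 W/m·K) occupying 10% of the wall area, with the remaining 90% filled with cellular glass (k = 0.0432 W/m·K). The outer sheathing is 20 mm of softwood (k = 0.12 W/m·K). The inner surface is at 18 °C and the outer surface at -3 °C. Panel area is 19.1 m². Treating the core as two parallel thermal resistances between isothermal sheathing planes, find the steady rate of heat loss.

Sheathing layers in series; stud and cavity paths in parallel between them.
R_inner = 0.018/(0.672×19.1) = 0.001402 K/W
R_stud  = 0.125/(52.2×0.1×19.1) = 0.001254 K/W
R_cav   = 0.125/(0.0432×0.9×19.1) = 0.1683 K/W
1/R_core = 1/R_stud + 1/R_cav → R_core = 0.001244 K/W
R_outer = 0.02/(0.12×19.1) = 0.008726 K/W
R_total = 0.01137 K/W
Q = ΔT/R_total = 21/0.01137

Q ≈ 1850 W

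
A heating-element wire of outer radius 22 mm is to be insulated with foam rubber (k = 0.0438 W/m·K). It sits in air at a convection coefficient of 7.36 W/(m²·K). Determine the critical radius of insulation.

For a cylinder r_cr = k/h = 0.0438/7.36
r_cr = 5.95 mm; since the bare radius (22 mm) is above r_cr, any added insulation will reduce heat loss.

r_cr ≈ 5.95 mm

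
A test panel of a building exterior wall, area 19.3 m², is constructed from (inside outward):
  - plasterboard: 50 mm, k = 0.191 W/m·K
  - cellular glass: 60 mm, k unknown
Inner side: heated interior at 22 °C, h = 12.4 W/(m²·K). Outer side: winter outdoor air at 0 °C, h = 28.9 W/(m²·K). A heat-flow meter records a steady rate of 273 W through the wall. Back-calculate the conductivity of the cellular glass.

k ≈ 0.0509 W/(m·K)

Series thermal resistances:
R_inner film = 1/(h_i·A) = 1/(12.4×19.3) = 0.004179 K/W
R_plasterboard = L/(kA) = 0.05/(0.191×19.3) = 0.01356 K/W
R_outer film = 1/(h_o·A) = 1/(28.9×19.3) = 0.001793 K/W
Sum of known resistances R_other = 0.01954 K/W
Total R = ΔT/Q = 22/273 = 0.08059 K/W
R_cellular glass = R_total − R_other = 0.06105 K/W
k = L/(R·A) = 0.06/(0.06105×19.3)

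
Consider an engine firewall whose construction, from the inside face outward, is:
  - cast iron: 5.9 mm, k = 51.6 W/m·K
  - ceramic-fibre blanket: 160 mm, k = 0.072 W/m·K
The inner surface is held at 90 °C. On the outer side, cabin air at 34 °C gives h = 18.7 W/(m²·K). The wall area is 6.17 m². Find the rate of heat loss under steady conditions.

Treating each layer as a thermal resistance in series:
R_cast iron = L/(kA) = 0.0059/(51.6×6.17) = 1.853×10^-5 K/W
R_ceramic-fibre blanket = L/(kA) = 0.16/(0.072×6.17) = 0.3602 K/W
R_outer film = 1/(h_o·A) = 1/(18.7×6.17) = 0.008667 K/W
R_total = 0.3689 K/W
Q = ΔT / R_total = 56 / 0.3689

Q ≈ 152 W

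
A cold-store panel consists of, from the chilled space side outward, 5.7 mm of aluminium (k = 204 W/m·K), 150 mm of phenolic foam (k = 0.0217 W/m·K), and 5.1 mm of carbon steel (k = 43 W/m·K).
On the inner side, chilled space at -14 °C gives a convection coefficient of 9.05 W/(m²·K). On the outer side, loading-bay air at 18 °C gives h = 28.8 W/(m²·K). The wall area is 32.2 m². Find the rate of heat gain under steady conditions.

Q ≈ 146 W

Using the resistance-network approach (series):
R_inner film = 1/(h_i·A) = 1/(9.05×32.2) = 0.003432 K/W
R_aluminium = L/(kA) = 0.0057/(204×32.2) = 8.677×10^-7 K/W
R_phenolic foam = L/(kA) = 0.15/(0.0217×32.2) = 0.2147 K/W
R_carbon steel = L/(kA) = 0.0051/(43×32.2) = 3.683×10^-6 K/W
R_outer film = 1/(h_o·A) = 1/(28.8×32.2) = 0.001078 K/W
R_total = 0.2192 K/W
Q = ΔT / R_total = 32 / 0.2192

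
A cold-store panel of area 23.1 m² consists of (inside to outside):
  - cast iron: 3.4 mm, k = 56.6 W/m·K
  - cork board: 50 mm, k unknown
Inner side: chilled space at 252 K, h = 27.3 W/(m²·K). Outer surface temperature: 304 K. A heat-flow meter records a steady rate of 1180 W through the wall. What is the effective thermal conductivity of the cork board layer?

k ≈ 0.051 W/(m·K)

Model the wall as resistances in series:
R_inner film = 1/(h_i·A) = 1/(27.3×23.1) = 0.001586 K/W
R_cast iron = L/(kA) = 0.0034/(56.6×23.1) = 2.6×10^-6 K/W
Sum of known resistances R_other = 0.001588 K/W
Total R = ΔT/Q = 52/1180 = 0.04407 K/W
R_cork board = R_total − R_other = 0.04248 K/W
k = L/(R·A) = 0.05/(0.04248×23.1)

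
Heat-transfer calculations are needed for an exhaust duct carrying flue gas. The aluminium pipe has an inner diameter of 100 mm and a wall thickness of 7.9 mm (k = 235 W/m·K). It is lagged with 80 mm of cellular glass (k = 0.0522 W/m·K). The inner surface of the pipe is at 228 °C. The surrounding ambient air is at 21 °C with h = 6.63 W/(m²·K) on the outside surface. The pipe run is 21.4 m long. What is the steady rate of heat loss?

Q ≈ 1570 W

Treating each annulus and film as a series resistance:
R_aluminium pipe wall = ln(57.9/50)/(2π×235×21.4) = 4.643×10^-6 K/W
R_cellular glass = ln(137.9/57.9)/(2π×0.0522×21.4) = 0.1236 K/W
R_outer film = 1/(h_o·2πr_oL) = 1/(6.63×2π×0.1379×21.4) = 0.008134 K/W
R_total = 0.1318 K/W
Q = ΔT/R_total = 207/0.1318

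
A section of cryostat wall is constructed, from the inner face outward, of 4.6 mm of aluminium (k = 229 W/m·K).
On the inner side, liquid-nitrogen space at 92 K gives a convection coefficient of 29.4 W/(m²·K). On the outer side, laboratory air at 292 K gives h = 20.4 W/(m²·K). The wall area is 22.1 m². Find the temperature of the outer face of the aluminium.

Series thermal resistances:
R_inner film = 1/(h_i·A) = 1/(29.4×22.1) = 0.001539 K/W
R_aluminium = L/(kA) = 0.0046/(229×22.1) = 9.089×10^-7 K/W
R_outer film = 1/(h_o·A) = 1/(20.4×22.1) = 0.002218 K/W
R_total = 0.003758 K/W;  Q = ΔT/R_total = 200/0.003758 = 53220 W
T_interface = T_inner + Q·ΣR(inner→interface) = 92 + 53200×0.00154

T ≈ 174 K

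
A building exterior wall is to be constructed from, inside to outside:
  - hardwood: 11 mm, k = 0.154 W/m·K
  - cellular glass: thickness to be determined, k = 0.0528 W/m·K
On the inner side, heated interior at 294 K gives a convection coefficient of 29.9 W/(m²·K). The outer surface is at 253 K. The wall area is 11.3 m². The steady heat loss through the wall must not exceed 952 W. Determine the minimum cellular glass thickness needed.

L ≈ 20.2 mm

Model the wall as resistances in series:
R_inner film = 1/(h_i·A) = 1/(29.9×11.3) = 0.00296 K/W
R_hardwood = L/(kA) = 0.011/(0.154×11.3) = 0.006321 K/W
Sum of the known resistances R_other = 0.009281 K/W
Required total resistance R_tot = ΔT/Q_allow = 41/952 = 0.04307 K/W
R_cellular glass = R_tot − R_other = 0.03379 K/W
L = R·k·A = 0.03379×0.0528×11.3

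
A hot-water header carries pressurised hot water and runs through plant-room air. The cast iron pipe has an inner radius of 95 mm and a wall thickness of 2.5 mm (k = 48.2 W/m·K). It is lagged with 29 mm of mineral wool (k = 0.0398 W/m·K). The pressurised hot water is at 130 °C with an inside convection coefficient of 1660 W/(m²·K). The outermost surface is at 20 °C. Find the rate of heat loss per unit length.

q′ ≈ 106 W/m

Treating each annulus and film as a series resistance:
R_inner film = 1/(h_i·2πr₁L) = 1/(1660×2π×0.095×1) = 0.001009 K/W
R_cast iron pipe wall = ln(97.5/95)/(2π×48.2×1) = 8.577×10^-5 K/W
R_mineral wool = ln(126.5/97.5)/(2π×0.0398×1) = 1.041 K/W
R_total = 1.042 K/W
Q = ΔT/R_total = 110/1.042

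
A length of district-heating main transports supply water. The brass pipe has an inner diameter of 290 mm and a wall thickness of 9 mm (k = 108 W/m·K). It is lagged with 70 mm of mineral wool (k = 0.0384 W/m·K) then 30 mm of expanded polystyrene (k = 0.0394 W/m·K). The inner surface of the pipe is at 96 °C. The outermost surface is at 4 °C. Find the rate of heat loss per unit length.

Treating each annulus and film as a series resistance:
R_brass pipe wall = ln(154/145)/(2π×108×1) = 8.874×10^-5 K/W
R_mineral wool = ln(224/154)/(2π×0.0384×1) = 1.553 K/W
R_expanded polystyrene = ln(254/224)/(2π×0.0394×1) = 0.5077 K/W
R_total = 2.061 K/W
Q = ΔT/R_total = 92/2.061

q′ ≈ 44.6 W/m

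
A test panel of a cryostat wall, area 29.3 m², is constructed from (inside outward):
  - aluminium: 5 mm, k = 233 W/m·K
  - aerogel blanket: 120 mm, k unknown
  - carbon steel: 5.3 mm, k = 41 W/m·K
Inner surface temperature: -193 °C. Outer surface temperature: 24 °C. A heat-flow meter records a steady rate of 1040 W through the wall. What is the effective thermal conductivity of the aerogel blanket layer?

Using the resistance-network approach (series):
R_aluminium = L/(kA) = 0.005/(233×29.3) = 7.324×10^-7 K/W
R_carbon steel = L/(kA) = 0.0053/(41×29.3) = 4.412×10^-6 K/W
Sum of known resistances R_other = 5.144×10^-6 K/W
Total R = ΔT/Q = 217/1040 = 0.2087 K/W
R_aerogel blanket = R_total − R_other = 0.2086 K/W
k = L/(R·A) = 0.12/(0.2086×29.3)

k ≈ 0.0196 W/(m·K)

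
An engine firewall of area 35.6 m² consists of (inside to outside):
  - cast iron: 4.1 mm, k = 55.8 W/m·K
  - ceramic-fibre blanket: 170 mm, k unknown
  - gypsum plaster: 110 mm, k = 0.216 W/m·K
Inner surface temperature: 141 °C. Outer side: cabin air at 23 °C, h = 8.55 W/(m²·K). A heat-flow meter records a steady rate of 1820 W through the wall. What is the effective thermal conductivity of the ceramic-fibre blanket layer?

k ≈ 0.101 W/(m·K)

Thermal resistances in series:
R_cast iron = L/(kA) = 0.0041/(55.8×35.6) = 2.064×10^-6 K/W
R_gypsum plaster = L/(kA) = 0.11/(0.216×35.6) = 0.01431 K/W
R_outer film = 1/(h_o·A) = 1/(8.55×35.6) = 0.003285 K/W
Sum of known resistances R_other = 0.01759 K/W
Total R = ΔT/Q = 118/1820 = 0.06484 K/W
R_ceramic-fibre blanket = R_total − R_other = 0.04724 K/W
k = L/(R·A) = 0.17/(0.04724×35.6)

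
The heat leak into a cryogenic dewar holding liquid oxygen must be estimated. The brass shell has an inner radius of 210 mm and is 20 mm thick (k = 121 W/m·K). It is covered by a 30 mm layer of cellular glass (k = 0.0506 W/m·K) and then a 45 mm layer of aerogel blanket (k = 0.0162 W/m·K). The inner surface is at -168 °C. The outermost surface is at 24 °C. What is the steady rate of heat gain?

Q ≈ 53.7 W

For a spherical shell R = (1/r₁ − 1/r₂)/(4πk); film R = 1/(h·4πr²). In series:
R_brass shell = (1/0.21 − 1/0.23)/(4π×121) = 2.723×10^-4 K/W
R_cellular glass = (1/0.23 − 1/0.26)/(4π×0.0506) = 0.789 K/W
R_aerogel blanket = (1/0.26 − 1/0.305)/(4π×0.0162) = 2.787 K/W
R_total = 3.577 K/W
Q = ΔT/R_total = 192/3.577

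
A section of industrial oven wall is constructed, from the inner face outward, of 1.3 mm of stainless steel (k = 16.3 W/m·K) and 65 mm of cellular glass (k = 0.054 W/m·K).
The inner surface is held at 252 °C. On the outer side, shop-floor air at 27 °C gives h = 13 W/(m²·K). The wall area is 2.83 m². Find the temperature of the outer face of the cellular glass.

T ≈ 40.5 °C

Thermal resistances in series:
R_stainless steel = L/(kA) = 0.0013/(16.3×2.83) = 2.818×10^-5 K/W
R_cellular glass = L/(kA) = 0.065/(0.054×2.83) = 0.4253 K/W
R_outer film = 1/(h_o·A) = 1/(13×2.83) = 0.02718 K/W
R_total = 0.4525 K/W;  Q = ΔT/R_total = 225/0.4525 = 497.2 W
T_interface = T_inner − Q·ΣR(inner→interface) = 252 − 497×0.4254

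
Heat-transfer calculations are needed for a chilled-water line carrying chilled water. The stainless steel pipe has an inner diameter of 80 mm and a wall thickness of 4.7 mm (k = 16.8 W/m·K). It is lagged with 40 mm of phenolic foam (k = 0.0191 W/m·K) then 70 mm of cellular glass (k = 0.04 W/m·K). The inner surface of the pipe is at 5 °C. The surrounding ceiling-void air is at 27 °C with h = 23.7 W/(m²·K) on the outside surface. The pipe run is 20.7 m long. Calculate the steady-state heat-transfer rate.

Q ≈ 58.6 W

For a radial system each layer contributes R = ln(r_out/r_in)/(2πkL); films add R = 1/(hA).
R_stainless steel pipe wall = ln(44.7/40)/(2π×16.8×20.7) = 5.084×10^-5 K/W
R_phenolic foam = ln(84.7/44.7)/(2π×0.0191×20.7) = 0.2573 K/W
R_cellular glass = ln(154.7/84.7)/(2π×0.04×20.7) = 0.1158 K/W
R_outer film = 1/(h_o·2πr_oL) = 1/(23.7×2π×0.1547×20.7) = 0.002097 K/W
R_total = 0.3752 K/W
Q = ΔT/R_total = 22/0.3752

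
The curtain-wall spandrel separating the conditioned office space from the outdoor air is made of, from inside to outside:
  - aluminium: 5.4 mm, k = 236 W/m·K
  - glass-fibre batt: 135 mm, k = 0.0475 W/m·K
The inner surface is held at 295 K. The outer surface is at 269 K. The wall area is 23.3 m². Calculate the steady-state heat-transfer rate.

Q ≈ 213 W

Model the wall as resistances in series:
R_aluminium = L/(kA) = 0.0054/(236×23.3) = 9.82×10^-7 K/W
R_glass-fibre batt = L/(kA) = 0.135/(0.0475×23.3) = 0.122 K/W
R_total = 0.122 K/W
Q = ΔT / R_total = 26 / 0.122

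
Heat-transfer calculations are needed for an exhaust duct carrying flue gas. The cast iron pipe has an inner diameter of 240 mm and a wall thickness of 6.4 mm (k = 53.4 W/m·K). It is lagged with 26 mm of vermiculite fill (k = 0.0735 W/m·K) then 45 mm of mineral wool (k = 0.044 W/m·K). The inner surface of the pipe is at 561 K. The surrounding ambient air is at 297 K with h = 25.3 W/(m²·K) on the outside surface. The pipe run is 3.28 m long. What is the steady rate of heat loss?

Treating each annulus and film as a series resistance:
R_cast iron pipe wall = ln(126.4/120)/(2π×53.4×3.28) = 4.721×10^-5 K/W
R_vermiculite fill = ln(152.4/126.4)/(2π×0.0735×3.28) = 0.1235 K/W
R_mineral wool = ln(197.4/152.4)/(2π×0.044×3.28) = 0.2853 K/W
R_outer film = 1/(h_o·2πr_oL) = 1/(25.3×2π×0.1974×3.28) = 0.009716 K/W
R_total = 0.4186 K/W
Q = ΔT/R_total = 264/0.4186

Q ≈ 631 W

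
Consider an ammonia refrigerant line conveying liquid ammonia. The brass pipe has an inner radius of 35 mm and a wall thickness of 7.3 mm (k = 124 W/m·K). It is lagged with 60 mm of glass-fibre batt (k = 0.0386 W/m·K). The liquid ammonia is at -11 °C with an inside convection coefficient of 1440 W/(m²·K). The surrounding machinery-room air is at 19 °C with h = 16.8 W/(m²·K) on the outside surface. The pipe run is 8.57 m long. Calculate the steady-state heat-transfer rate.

Cylindrical conduction, so R = ln(r₂/r₁)/(2πkL) per layer, in series:
R_inner film = 1/(h_i·2πr₁L) = 1/(1440×2π×0.035×8.57) = 3.685×10^-4 K/W
R_brass pipe wall = ln(42.3/35)/(2π×124×8.57) = 2.837×10^-5 K/W
R_glass-fibre batt = ln(102.3/42.3)/(2π×0.0386×8.57) = 0.4249 K/W
R_outer film = 1/(h_o·2πr_oL) = 1/(16.8×2π×0.1023×8.57) = 0.01081 K/W
R_total = 0.4361 K/W
Q = ΔT/R_total = 30/0.4361

Q ≈ 68.8 W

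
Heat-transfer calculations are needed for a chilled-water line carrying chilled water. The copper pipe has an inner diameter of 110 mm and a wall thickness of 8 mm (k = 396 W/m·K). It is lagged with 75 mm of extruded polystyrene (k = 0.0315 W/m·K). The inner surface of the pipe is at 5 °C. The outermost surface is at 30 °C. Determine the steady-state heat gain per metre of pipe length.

q′ ≈ 6.31 W/m

Per-layer cylindrical resistances, series-summed:
R_copper pipe wall = ln(63/55)/(2π×396×1) = 5.458×10^-5 K/W
R_extruded polystyrene = ln(138/63)/(2π×0.0315×1) = 3.962 K/W
R_total = 3.962 K/W
Q = ΔT/R_total = 25/3.962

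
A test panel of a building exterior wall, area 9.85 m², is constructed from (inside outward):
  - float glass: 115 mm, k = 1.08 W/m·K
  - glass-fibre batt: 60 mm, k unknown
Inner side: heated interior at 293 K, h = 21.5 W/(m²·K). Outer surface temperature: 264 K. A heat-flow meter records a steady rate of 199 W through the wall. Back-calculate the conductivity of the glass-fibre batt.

k ≈ 0.0468 W/(m·K)

Thermal resistances in series:
R_inner film = 1/(h_i·A) = 1/(21.5×9.85) = 0.004722 K/W
R_float glass = L/(kA) = 0.115/(1.08×9.85) = 0.01081 K/W
Sum of known resistances R_other = 0.01553 K/W
Total R = ΔT/Q = 29/199 = 0.1457 K/W
R_glass-fibre batt = R_total − R_other = 0.1302 K/W
k = L/(R·A) = 0.06/(0.1302×9.85)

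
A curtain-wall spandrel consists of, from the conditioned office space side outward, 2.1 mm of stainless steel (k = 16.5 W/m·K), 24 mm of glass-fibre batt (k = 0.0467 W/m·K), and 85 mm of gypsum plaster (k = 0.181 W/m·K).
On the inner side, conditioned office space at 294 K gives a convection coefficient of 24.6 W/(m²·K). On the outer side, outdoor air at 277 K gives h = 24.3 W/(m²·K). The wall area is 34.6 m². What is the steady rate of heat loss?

Using the resistance-network approach (series):
R_inner film = 1/(h_i·A) = 1/(24.6×34.6) = 0.001175 K/W
R_stainless steel = L/(kA) = 0.0021/(16.5×34.6) = 3.678×10^-6 K/W
R_glass-fibre batt = L/(kA) = 0.024/(0.0467×34.6) = 0.01485 K/W
R_gypsum plaster = L/(kA) = 0.085/(0.181×34.6) = 0.01357 K/W
R_outer film = 1/(h_o·A) = 1/(24.3×34.6) = 0.001189 K/W
R_total = 0.03079 K/W
Q = ΔT / R_total = 17 / 0.03079

Q ≈ 552 W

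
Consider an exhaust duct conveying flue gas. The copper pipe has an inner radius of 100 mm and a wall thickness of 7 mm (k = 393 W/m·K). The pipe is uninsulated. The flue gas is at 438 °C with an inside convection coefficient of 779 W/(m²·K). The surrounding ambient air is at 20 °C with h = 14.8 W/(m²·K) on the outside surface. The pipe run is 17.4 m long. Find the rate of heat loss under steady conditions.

Q ≈ 70900 W

For a radial system each layer contributes R = ln(r_out/r_in)/(2πkL); films add R = 1/(hA).
R_inner film = 1/(h_i·2πr₁L) = 1/(779×2π×0.1×17.4) = 1.174×10^-4 K/W
R_copper pipe wall = ln(107/100)/(2π×393×17.4) = 1.575×10^-6 K/W
R_outer film = 1/(h_o·2πr_oL) = 1/(14.8×2π×0.107×17.4) = 0.005776 K/W
R_total = 0.005895 K/W
Q = ΔT/R_total = 418/0.005895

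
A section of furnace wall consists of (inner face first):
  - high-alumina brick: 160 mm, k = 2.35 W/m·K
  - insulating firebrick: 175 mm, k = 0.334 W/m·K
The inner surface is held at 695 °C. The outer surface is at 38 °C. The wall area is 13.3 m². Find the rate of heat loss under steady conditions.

Q ≈ 14800 W

Using the resistance-network approach (series):
R_high-alumina brick = L/(kA) = 0.16/(2.35×13.3) = 0.005119 K/W
R_insulating firebrick = L/(kA) = 0.175/(0.334×13.3) = 0.03939 K/W
R_total = 0.04451 K/W
Q = ΔT / R_total = 657 / 0.04451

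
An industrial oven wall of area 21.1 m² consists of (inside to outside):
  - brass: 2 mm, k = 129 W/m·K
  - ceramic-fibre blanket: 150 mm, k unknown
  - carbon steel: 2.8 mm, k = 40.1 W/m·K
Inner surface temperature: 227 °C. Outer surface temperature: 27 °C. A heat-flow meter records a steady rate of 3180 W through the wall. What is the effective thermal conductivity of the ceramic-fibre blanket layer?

k ≈ 0.113 W/(m·K)

Series thermal resistances:
R_brass = L/(kA) = 0.002/(129×21.1) = 7.348×10^-7 K/W
R_carbon steel = L/(kA) = 0.0028/(40.1×21.1) = 3.309×10^-6 K/W
Sum of known resistances R_other = 4.044×10^-6 K/W
Total R = ΔT/Q = 200/3180 = 0.06289 K/W
R_ceramic-fibre blanket = R_total − R_other = 0.06289 K/W
k = L/(R·A) = 0.15/(0.06289×21.1)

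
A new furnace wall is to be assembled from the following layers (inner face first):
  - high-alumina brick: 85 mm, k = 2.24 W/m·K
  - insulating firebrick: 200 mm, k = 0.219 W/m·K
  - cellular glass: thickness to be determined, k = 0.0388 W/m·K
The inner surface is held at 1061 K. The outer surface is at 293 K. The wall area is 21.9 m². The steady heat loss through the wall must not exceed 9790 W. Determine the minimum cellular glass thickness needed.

Thermal resistances in series:
R_high-alumina brick = L/(kA) = 0.085/(2.24×21.9) = 0.001733 K/W
R_insulating firebrick = L/(kA) = 0.2/(0.219×21.9) = 0.0417 K/W
Sum of the known resistances R_other = 0.04343 K/W
Required total resistance R_tot = ΔT/Q_allow = 768/9790 = 0.07845 K/W
R_cellular glass = R_tot − R_other = 0.03501 K/W
L = R·k·A = 0.03501×0.0388×21.9

L ≈ 29.8 mm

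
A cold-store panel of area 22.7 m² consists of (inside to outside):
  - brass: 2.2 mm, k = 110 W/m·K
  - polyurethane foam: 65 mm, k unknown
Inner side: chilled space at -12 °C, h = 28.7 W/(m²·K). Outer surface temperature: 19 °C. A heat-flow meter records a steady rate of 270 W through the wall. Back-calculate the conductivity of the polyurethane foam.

k ≈ 0.0253 W/(m·K)

Thermal resistances in series:
R_inner film = 1/(h_i·A) = 1/(28.7×22.7) = 0.001535 K/W
R_brass = L/(kA) = 0.0022/(110×22.7) = 8.811×10^-7 K/W
Sum of known resistances R_other = 0.001536 K/W
Total R = ΔT/Q = 31/270 = 0.1148 K/W
R_polyurethane foam = R_total − R_other = 0.1133 K/W
k = L/(R·A) = 0.065/(0.1133×22.7)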